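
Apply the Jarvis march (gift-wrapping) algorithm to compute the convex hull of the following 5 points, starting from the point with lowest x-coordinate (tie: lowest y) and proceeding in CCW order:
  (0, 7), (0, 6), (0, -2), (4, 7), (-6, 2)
Hull (CCW) = [(-6, 2), (0, -2), (4, 7), (0, 7)]

Jarvis march: at each step, from the current hull vertex p, select the next vertex q as the point such that every other point lies strictly to the left of (or on) the directed line p → q. (Equivalently: for every other point r, the cross product (q − p) × (r − p) ≥ 0.)
Starting point (lowest x, tie lowest y): (-6, 2). Wrap until returning to start. Resulting hull: (-6, 2), (0, -2), (4, 7), (0, 7).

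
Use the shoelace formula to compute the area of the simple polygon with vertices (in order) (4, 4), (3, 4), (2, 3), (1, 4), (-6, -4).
Area = 11

Shoelace formula: Area = (1/2) |Σ_i (x_i · y_{i+1} − x_{i+1} · y_i)| (indices mod n). Compute each cross term:
  (4)(4) − (3)(4) = 4
  (3)(3) − (2)(4) = 1
  (2)(4) − (1)(3) = 5
  (1)(-4) − (-6)(4) = 20
  (-6)(4) − (4)(-4) = -8
Sum = 22, so (signed) Area = 22/2 = 11, |Area| = 11.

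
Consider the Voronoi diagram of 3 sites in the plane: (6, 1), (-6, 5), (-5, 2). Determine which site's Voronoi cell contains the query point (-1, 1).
Nearest site = (-5, 2)

The Voronoi cell of site s contains exactly those query points closer to s than to any other site. Compute squared distances from q = (-1, 1) to each site:
  (-5 − -1)² + (2 − 1)² = 17
  (-6 − -1)² + (5 − 1)² = 41
  (6 − -1)² + (1 − 1)² = 49
Minimum is attained by (-5, 2), so q lies in its Voronoi cell.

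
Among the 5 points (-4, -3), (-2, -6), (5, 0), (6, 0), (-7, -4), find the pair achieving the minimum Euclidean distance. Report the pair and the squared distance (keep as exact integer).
Pair = ((5, 0), (6, 0)); squared distance = 1

Compute all C(5, 2) = 10 pairwise squared distances (x_i − x_j)² + (y_i − y_j)². The minimum is 1, attained by the pair ((5, 0), (6, 0)).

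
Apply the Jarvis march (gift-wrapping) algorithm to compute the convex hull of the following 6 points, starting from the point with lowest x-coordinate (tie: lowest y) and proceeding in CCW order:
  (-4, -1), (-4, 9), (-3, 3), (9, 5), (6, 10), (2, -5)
Hull (CCW) = [(-4, -1), (2, -5), (9, 5), (6, 10), (-4, 9)]

Jarvis march: at each step, from the current hull vertex p, select the next vertex q as the point such that every other point lies strictly to the left of (or on) the directed line p → q. (Equivalently: for every other point r, the cross product (q − p) × (r − p) ≥ 0.)
Starting point (lowest x, tie lowest y): (-4, -1). Wrap until returning to start. Resulting hull: (-4, -1), (2, -5), (9, 5), (6, 10), (-4, 9).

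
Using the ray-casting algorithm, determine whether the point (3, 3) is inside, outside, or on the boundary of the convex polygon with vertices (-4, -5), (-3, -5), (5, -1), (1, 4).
The point (3, 3) lies strictly outside the polygon

Cast a horizontal ray to the right from the query point and count how many polygon edges it crosses (each edge strictly once or zero times, handled with the usual half-open convention). 
Parity of crossings → even ⇒ outside.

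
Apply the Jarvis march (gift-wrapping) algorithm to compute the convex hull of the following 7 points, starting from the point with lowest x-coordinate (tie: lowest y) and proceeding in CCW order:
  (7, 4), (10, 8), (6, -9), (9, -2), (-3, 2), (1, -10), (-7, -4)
Hull (CCW) = [(-7, -4), (1, -10), (6, -9), (9, -2), (10, 8), (-3, 2)]

Jarvis march: at each step, from the current hull vertex p, select the next vertex q as the point such that every other point lies strictly to the left of (or on) the directed line p → q. (Equivalently: for every other point r, the cross product (q − p) × (r − p) ≥ 0.)
Starting point (lowest x, tie lowest y): (-7, -4). Wrap until returning to start. Resulting hull: (-7, -4), (1, -10), (6, -9), (9, -2), (10, 8), (-3, 2).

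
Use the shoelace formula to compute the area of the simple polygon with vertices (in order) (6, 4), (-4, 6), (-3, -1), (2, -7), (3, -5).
Area = 75

Shoelace formula: Area = (1/2) |Σ_i (x_i · y_{i+1} − x_{i+1} · y_i)| (indices mod n). Compute each cross term:
  (6)(6) − (-4)(4) = 52
  (-4)(-1) − (-3)(6) = 22
  (-3)(-7) − (2)(-1) = 23
  (2)(-5) − (3)(-7) = 11
  (3)(4) − (6)(-5) = 42
Sum = 150, so (signed) Area = 150/2 = 75, |Area| = 75.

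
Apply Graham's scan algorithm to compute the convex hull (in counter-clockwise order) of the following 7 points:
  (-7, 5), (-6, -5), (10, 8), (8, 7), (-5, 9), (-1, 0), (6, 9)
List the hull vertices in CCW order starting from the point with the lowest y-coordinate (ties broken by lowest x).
Hull (CCW) = [(-6, -5), (10, 8), (6, 9), (-5, 9), (-7, 5)]

Graham scan procedure:
  1. Find the pivot p₀ = point with lowest y (tie → lowest x): (-6, -5).
  2. Sort the remaining points by polar angle around p₀.
  3. Walk through sorted points, maintaining a stack; pop the top while the last three entries make a non-left turn (cross product ≤ 0).
  4. Final stack is the convex hull in CCW order: (-6, -5), (10, 8), (6, 9), (-5, 9), (-7, 5).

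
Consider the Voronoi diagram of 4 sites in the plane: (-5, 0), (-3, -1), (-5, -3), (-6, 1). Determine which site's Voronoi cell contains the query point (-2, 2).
Nearest site = (-3, -1)

The Voronoi cell of site s contains exactly those query points closer to s than to any other site. Compute squared distances from q = (-2, 2) to each site:
  (-3 − -2)² + (-1 − 2)² = 10
  (-5 − -2)² + (0 − 2)² = 13
  (-6 − -2)² + (1 − 2)² = 17
  (-5 − -2)² + (-3 − 2)² = 34
Minimum is attained by (-3, -1), so q lies in its Voronoi cell.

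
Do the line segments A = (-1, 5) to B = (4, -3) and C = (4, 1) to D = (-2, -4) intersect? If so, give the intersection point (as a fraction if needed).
Yes; intersection at (172/73, -27/73) (t = 49/73 on AB, s = 20/73 on CD)

Parametrize AB as A + t(B − A) = (-1 + 5 t, 5 + -8 t) and CD as C + s(D − C) = (4 + -6 s, 1 + -5 s). Solve the linear system for (t, s). Determinant = 73 ≠ 0, so a unique intersection of the containing lines exists. Solution: t = 49/73, s = 20/73 — both in [0, 1], so the segments cross. Intersection point: (172/73, -27/73).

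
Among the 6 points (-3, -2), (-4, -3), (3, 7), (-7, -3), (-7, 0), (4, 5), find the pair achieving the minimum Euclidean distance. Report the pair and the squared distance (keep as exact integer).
Pair = ((-3, -2), (-4, -3)); squared distance = 2

Compute all C(6, 2) = 15 pairwise squared distances (x_i − x_j)² + (y_i − y_j)². The minimum is 2, attained by the pair ((-3, -2), (-4, -3)).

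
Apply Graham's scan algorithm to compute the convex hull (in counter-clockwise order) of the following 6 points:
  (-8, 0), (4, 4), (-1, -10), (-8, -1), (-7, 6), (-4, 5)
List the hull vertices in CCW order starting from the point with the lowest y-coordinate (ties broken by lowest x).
Hull (CCW) = [(-1, -10), (4, 4), (-7, 6), (-8, 0), (-8, -1)]

Graham scan procedure:
  1. Find the pivot p₀ = point with lowest y (tie → lowest x): (-1, -10).
  2. Sort the remaining points by polar angle around p₀.
  3. Walk through sorted points, maintaining a stack; pop the top while the last three entries make a non-left turn (cross product ≤ 0).
  4. Final stack is the convex hull in CCW order: (-1, -10), (4, 4), (-7, 6), (-8, 0), (-8, -1).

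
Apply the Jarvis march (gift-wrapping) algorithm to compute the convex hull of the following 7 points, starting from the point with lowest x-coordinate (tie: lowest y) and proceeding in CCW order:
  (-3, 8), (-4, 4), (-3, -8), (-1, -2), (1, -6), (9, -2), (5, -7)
Hull (CCW) = [(-4, 4), (-3, -8), (5, -7), (9, -2), (-3, 8)]

Jarvis march: at each step, from the current hull vertex p, select the next vertex q as the point such that every other point lies strictly to the left of (or on) the directed line p → q. (Equivalently: for every other point r, the cross product (q − p) × (r − p) ≥ 0.)
Starting point (lowest x, tie lowest y): (-4, 4). Wrap until returning to start. Resulting hull: (-4, 4), (-3, -8), (5, -7), (9, -2), (-3, 8).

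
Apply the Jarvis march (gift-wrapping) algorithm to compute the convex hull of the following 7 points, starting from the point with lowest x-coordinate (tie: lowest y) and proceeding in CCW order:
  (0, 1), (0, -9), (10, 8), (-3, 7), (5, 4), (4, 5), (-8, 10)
Hull (CCW) = [(-8, 10), (0, -9), (10, 8)]

Jarvis march: at each step, from the current hull vertex p, select the next vertex q as the point such that every other point lies strictly to the left of (or on) the directed line p → q. (Equivalently: for every other point r, the cross product (q − p) × (r − p) ≥ 0.)
Starting point (lowest x, tie lowest y): (-8, 10). Wrap until returning to start. Resulting hull: (-8, 10), (0, -9), (10, 8).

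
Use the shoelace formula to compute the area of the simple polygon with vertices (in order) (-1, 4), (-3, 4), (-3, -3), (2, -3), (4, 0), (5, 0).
Area = 38

Shoelace formula: Area = (1/2) |Σ_i (x_i · y_{i+1} − x_{i+1} · y_i)| (indices mod n). Compute each cross term:
  (-1)(4) − (-3)(4) = 8
  (-3)(-3) − (-3)(4) = 21
  (-3)(-3) − (2)(-3) = 15
  (2)(0) − (4)(-3) = 12
  (4)(0) − (5)(0) = 0
  (5)(4) − (-1)(0) = 20
Sum = 76, so (signed) Area = 76/2 = 38, |Area| = 38.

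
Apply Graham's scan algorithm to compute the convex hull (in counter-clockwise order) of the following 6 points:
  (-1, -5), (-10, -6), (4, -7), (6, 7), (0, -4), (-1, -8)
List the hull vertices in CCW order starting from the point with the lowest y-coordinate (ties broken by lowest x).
Hull (CCW) = [(-1, -8), (4, -7), (6, 7), (-10, -6)]

Graham scan procedure:
  1. Find the pivot p₀ = point with lowest y (tie → lowest x): (-1, -8).
  2. Sort the remaining points by polar angle around p₀.
  3. Walk through sorted points, maintaining a stack; pop the top while the last three entries make a non-left turn (cross product ≤ 0).
  4. Final stack is the convex hull in CCW order: (-1, -8), (4, -7), (6, 7), (-10, -6).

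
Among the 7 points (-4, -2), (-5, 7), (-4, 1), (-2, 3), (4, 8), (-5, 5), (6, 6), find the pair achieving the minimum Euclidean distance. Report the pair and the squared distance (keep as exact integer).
Pair = ((-5, 7), (-5, 5)); squared distance = 4

Compute all C(7, 2) = 21 pairwise squared distances (x_i − x_j)² + (y_i − y_j)². The minimum is 4, attained by the pair ((-5, 7), (-5, 5)).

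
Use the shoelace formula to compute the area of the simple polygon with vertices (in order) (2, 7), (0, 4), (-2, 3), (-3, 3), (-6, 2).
Area = 15/2

Shoelace formula: Area = (1/2) |Σ_i (x_i · y_{i+1} − x_{i+1} · y_i)| (indices mod n). Compute each cross term:
  (2)(4) − (0)(7) = 8
  (0)(3) − (-2)(4) = 8
  (-2)(3) − (-3)(3) = 3
  (-3)(2) − (-6)(3) = 12
  (-6)(7) − (2)(2) = -46
Sum = -15, so (signed) Area = -15/2 = -15/2, |Area| = 15/2.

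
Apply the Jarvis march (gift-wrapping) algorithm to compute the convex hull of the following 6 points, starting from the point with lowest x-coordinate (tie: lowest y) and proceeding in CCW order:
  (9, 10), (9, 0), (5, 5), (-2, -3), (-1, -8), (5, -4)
Hull (CCW) = [(-2, -3), (-1, -8), (5, -4), (9, 0), (9, 10)]

Jarvis march: at each step, from the current hull vertex p, select the next vertex q as the point such that every other point lies strictly to the left of (or on) the directed line p → q. (Equivalently: for every other point r, the cross product (q − p) × (r − p) ≥ 0.)
Starting point (lowest x, tie lowest y): (-2, -3). Wrap until returning to start. Resulting hull: (-2, -3), (-1, -8), (5, -4), (9, 0), (9, 10).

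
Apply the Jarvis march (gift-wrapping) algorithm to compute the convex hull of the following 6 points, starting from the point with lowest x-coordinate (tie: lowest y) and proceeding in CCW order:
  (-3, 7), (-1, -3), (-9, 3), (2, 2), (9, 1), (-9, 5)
Hull (CCW) = [(-9, 3), (-1, -3), (9, 1), (-3, 7), (-9, 5)]

Jarvis march: at each step, from the current hull vertex p, select the next vertex q as the point such that every other point lies strictly to the left of (or on) the directed line p → q. (Equivalently: for every other point r, the cross product (q − p) × (r − p) ≥ 0.)
Starting point (lowest x, tie lowest y): (-9, 3). Wrap until returning to start. Resulting hull: (-9, 3), (-1, -3), (9, 1), (-3, 7), (-9, 5).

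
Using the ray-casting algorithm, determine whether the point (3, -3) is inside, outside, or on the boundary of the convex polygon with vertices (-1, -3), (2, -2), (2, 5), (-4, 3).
The point (3, -3) lies strictly outside the polygon

Cast a horizontal ray to the right from the query point and count how many polygon edges it crosses (each edge strictly once or zero times, handled with the usual half-open convention). 
Parity of crossings → even ⇒ outside.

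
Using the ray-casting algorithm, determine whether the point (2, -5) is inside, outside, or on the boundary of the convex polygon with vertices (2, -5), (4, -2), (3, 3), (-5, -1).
The point (2, -5) lies on the polygon boundary

Boundary check: the query satisfies the collinearity and bounding-box conditions for some polygon edge, so it lies exactly on the boundary.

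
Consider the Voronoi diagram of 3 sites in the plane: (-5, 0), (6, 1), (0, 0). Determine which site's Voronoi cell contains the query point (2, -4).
Nearest site = (0, 0)

The Voronoi cell of site s contains exactly those query points closer to s than to any other site. Compute squared distances from q = (2, -4) to each site:
  (0 − 2)² + (0 − -4)² = 20
  (6 − 2)² + (1 − -4)² = 41
  (-5 − 2)² + (0 − -4)² = 65
Minimum is attained by (0, 0), so q lies in its Voronoi cell.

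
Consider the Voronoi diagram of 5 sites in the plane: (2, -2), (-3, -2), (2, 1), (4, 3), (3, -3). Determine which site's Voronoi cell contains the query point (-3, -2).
Nearest site = (-3, -2)

The Voronoi cell of site s contains exactly those query points closer to s than to any other site. Compute squared distances from q = (-3, -2) to each site:
  (-3 − -3)² + (-2 − -2)² = 0
  (2 − -3)² + (-2 − -2)² = 25
  (2 − -3)² + (1 − -2)² = 34
  (3 − -3)² + (-3 − -2)² = 37
  (4 − -3)² + (3 − -2)² = 74
Minimum is attained by (-3, -2), so q lies in its Voronoi cell.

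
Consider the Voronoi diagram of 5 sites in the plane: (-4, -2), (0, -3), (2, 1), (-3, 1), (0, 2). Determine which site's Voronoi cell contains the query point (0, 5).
Nearest site = (0, 2)

The Voronoi cell of site s contains exactly those query points closer to s than to any other site. Compute squared distances from q = (0, 5) to each site:
  (0 − 0)² + (2 − 5)² = 9
  (2 − 0)² + (1 − 5)² = 20
  (-3 − 0)² + (1 − 5)² = 25
  (0 − 0)² + (-3 − 5)² = 64
  (-4 − 0)² + (-2 − 5)² = 65
Minimum is attained by (0, 2), so q lies in its Voronoi cell.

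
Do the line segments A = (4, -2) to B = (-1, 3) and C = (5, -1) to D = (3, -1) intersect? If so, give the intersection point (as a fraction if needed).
Yes; intersection at (3, -1) (t = 1/5 on AB, s = 1 on CD)

Parametrize AB as A + t(B − A) = (4 + -5 t, -2 + 5 t) and CD as C + s(D − C) = (5 + -2 s, -1 + 0 s). Solve the linear system for (t, s). Determinant = -10 ≠ 0, so a unique intersection of the containing lines exists. Solution: t = 1/5, s = 1 — both in [0, 1], so the segments cross. Intersection point: (3, -1).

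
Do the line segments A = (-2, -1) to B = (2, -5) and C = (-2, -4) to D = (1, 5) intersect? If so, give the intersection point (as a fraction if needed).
Yes; intersection at (-5/4, -7/4) (t = 3/16 on AB, s = 1/4 on CD)

Parametrize AB as A + t(B − A) = (-2 + 4 t, -1 + -4 t) and CD as C + s(D − C) = (-2 + 3 s, -4 + 9 s). Solve the linear system for (t, s). Determinant = -48 ≠ 0, so a unique intersection of the containing lines exists. Solution: t = 3/16, s = 1/4 — both in [0, 1], so the segments cross. Intersection point: (-5/4, -7/4).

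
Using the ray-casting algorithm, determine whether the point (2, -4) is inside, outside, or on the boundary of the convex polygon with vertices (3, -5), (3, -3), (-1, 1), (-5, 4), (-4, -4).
The point (2, -4) lies strictly inside the polygon

Cast a horizontal ray to the right from the query point and count how many polygon edges it crosses (each edge strictly once or zero times, handled with the usual half-open convention). 
Parity of crossings → odd ⇒ inside.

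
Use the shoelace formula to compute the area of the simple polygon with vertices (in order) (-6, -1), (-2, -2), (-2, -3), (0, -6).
Area = 6

Shoelace formula: Area = (1/2) |Σ_i (x_i · y_{i+1} − x_{i+1} · y_i)| (indices mod n). Compute each cross term:
  (-6)(-2) − (-2)(-1) = 10
  (-2)(-3) − (-2)(-2) = 2
  (-2)(-6) − (0)(-3) = 12
  (0)(-1) − (-6)(-6) = -36
Sum = -12, so (signed) Area = -12/2 = -6, |Area| = 6.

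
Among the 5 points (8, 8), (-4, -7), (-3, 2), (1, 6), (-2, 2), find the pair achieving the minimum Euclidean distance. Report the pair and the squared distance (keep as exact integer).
Pair = ((-3, 2), (-2, 2)); squared distance = 1

Compute all C(5, 2) = 10 pairwise squared distances (x_i − x_j)² + (y_i − y_j)². The minimum is 1, attained by the pair ((-3, 2), (-2, 2)).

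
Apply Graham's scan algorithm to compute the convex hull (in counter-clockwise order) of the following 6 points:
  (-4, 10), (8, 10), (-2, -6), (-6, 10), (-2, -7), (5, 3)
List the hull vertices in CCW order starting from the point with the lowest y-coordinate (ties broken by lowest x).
Hull (CCW) = [(-2, -7), (5, 3), (8, 10), (-6, 10)]

Graham scan procedure:
  1. Find the pivot p₀ = point with lowest y (tie → lowest x): (-2, -7).
  2. Sort the remaining points by polar angle around p₀.
  3. Walk through sorted points, maintaining a stack; pop the top while the last three entries make a non-left turn (cross product ≤ 0).
  4. Final stack is the convex hull in CCW order: (-2, -7), (5, 3), (8, 10), (-6, 10).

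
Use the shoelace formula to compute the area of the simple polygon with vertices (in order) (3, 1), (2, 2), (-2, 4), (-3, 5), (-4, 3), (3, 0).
Area = 23/2

Shoelace formula: Area = (1/2) |Σ_i (x_i · y_{i+1} − x_{i+1} · y_i)| (indices mod n). Compute each cross term:
  (3)(2) − (2)(1) = 4
  (2)(4) − (-2)(2) = 12
  (-2)(5) − (-3)(4) = 2
  (-3)(3) − (-4)(5) = 11
  (-4)(0) − (3)(3) = -9
  (3)(1) − (3)(0) = 3
Sum = 23, so (signed) Area = 23/2 = 23/2, |Area| = 23/2.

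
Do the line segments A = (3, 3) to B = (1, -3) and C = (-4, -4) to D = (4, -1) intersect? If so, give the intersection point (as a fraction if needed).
Yes; intersection at (4/3, -2) (t = 5/6 on AB, s = 2/3 on CD)

Parametrize AB as A + t(B − A) = (3 + -2 t, 3 + -6 t) and CD as C + s(D − C) = (-4 + 8 s, -4 + 3 s). Solve the linear system for (t, s). Determinant = -42 ≠ 0, so a unique intersection of the containing lines exists. Solution: t = 5/6, s = 2/3 — both in [0, 1], so the segments cross. Intersection point: (4/3, -2).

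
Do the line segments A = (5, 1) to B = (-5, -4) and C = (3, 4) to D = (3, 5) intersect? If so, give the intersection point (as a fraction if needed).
No (intersection of containing lines falls outside at least one segment)

Parametrize and solve: t = 1/5, s = -4. At least one of these is outside [0, 1], so the segments do not intersect.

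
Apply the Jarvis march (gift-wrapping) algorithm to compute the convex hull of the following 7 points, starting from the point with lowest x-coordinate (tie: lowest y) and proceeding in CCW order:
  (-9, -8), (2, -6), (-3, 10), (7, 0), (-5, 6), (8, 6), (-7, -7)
Hull (CCW) = [(-9, -8), (2, -6), (7, 0), (8, 6), (-3, 10), (-5, 6)]

Jarvis march: at each step, from the current hull vertex p, select the next vertex q as the point such that every other point lies strictly to the left of (or on) the directed line p → q. (Equivalently: for every other point r, the cross product (q − p) × (r − p) ≥ 0.)
Starting point (lowest x, tie lowest y): (-9, -8). Wrap until returning to start. Resulting hull: (-9, -8), (2, -6), (7, 0), (8, 6), (-3, 10), (-5, 6).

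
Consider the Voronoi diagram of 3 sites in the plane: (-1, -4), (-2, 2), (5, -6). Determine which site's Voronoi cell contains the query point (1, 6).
Nearest site = (-2, 2)

The Voronoi cell of site s contains exactly those query points closer to s than to any other site. Compute squared distances from q = (1, 6) to each site:
  (-2 − 1)² + (2 − 6)² = 25
  (-1 − 1)² + (-4 − 6)² = 104
  (5 − 1)² + (-6 − 6)² = 160
Minimum is attained by (-2, 2), so q lies in its Voronoi cell.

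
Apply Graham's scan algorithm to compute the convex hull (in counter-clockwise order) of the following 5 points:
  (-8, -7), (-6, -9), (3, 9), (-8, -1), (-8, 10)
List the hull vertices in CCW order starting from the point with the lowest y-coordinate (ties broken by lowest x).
Hull (CCW) = [(-6, -9), (3, 9), (-8, 10), (-8, -7)]

Graham scan procedure:
  1. Find the pivot p₀ = point with lowest y (tie → lowest x): (-6, -9).
  2. Sort the remaining points by polar angle around p₀.
  3. Walk through sorted points, maintaining a stack; pop the top while the last three entries make a non-left turn (cross product ≤ 0).
  4. Final stack is the convex hull in CCW order: (-6, -9), (3, 9), (-8, 10), (-8, -7).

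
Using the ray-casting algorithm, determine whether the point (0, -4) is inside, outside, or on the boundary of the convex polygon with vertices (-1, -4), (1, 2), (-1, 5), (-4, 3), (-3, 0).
The point (0, -4) lies strictly outside the polygon

Cast a horizontal ray to the right from the query point and count how many polygon edges it crosses (each edge strictly once or zero times, handled with the usual half-open convention). 
Parity of crossings → even ⇒ outside.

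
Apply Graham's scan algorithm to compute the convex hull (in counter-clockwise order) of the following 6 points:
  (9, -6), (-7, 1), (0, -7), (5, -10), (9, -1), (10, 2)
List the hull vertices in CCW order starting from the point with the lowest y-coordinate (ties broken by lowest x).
Hull (CCW) = [(5, -10), (9, -6), (10, 2), (-7, 1), (0, -7)]

Graham scan procedure:
  1. Find the pivot p₀ = point with lowest y (tie → lowest x): (5, -10).
  2. Sort the remaining points by polar angle around p₀.
  3. Walk through sorted points, maintaining a stack; pop the top while the last three entries make a non-left turn (cross product ≤ 0).
  4. Final stack is the convex hull in CCW order: (5, -10), (9, -6), (10, 2), (-7, 1), (0, -7).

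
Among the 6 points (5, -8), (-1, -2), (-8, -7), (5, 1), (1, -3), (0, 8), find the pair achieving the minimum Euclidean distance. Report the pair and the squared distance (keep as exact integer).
Pair = ((-1, -2), (1, -3)); squared distance = 5

Compute all C(6, 2) = 15 pairwise squared distances (x_i − x_j)² + (y_i − y_j)². The minimum is 5, attained by the pair ((-1, -2), (1, -3)).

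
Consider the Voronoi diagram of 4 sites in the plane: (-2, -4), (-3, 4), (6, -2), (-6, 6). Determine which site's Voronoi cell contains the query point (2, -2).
Nearest site = (6, -2)

The Voronoi cell of site s contains exactly those query points closer to s than to any other site. Compute squared distances from q = (2, -2) to each site:
  (6 − 2)² + (-2 − -2)² = 16
  (-2 − 2)² + (-4 − -2)² = 20
  (-3 − 2)² + (4 − -2)² = 61
  (-6 − 2)² + (6 − -2)² = 128
Minimum is attained by (6, -2), so q lies in its Voronoi cell.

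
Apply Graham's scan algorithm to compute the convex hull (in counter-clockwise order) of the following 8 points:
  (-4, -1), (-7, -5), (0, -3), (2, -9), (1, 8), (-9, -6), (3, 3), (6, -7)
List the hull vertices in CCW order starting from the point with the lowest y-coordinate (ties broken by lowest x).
Hull (CCW) = [(2, -9), (6, -7), (3, 3), (1, 8), (-9, -6)]

Graham scan procedure:
  1. Find the pivot p₀ = point with lowest y (tie → lowest x): (2, -9).
  2. Sort the remaining points by polar angle around p₀.
  3. Walk through sorted points, maintaining a stack; pop the top while the last three entries make a non-left turn (cross product ≤ 0).
  4. Final stack is the convex hull in CCW order: (2, -9), (6, -7), (3, 3), (1, 8), (-9, -6).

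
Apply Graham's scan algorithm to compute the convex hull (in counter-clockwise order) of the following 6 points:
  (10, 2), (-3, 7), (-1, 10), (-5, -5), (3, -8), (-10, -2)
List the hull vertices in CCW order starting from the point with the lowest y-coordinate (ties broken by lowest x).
Hull (CCW) = [(3, -8), (10, 2), (-1, 10), (-10, -2), (-5, -5)]

Graham scan procedure:
  1. Find the pivot p₀ = point with lowest y (tie → lowest x): (3, -8).
  2. Sort the remaining points by polar angle around p₀.
  3. Walk through sorted points, maintaining a stack; pop the top while the last three entries make a non-left turn (cross product ≤ 0).
  4. Final stack is the convex hull in CCW order: (3, -8), (10, 2), (-1, 10), (-10, -2), (-5, -5).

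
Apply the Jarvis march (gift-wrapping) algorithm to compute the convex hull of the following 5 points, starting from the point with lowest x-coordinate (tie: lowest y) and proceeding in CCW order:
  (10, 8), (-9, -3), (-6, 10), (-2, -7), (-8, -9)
Hull (CCW) = [(-9, -3), (-8, -9), (-2, -7), (10, 8), (-6, 10)]

Jarvis march: at each step, from the current hull vertex p, select the next vertex q as the point such that every other point lies strictly to the left of (or on) the directed line p → q. (Equivalently: for every other point r, the cross product (q − p) × (r − p) ≥ 0.)
Starting point (lowest x, tie lowest y): (-9, -3). Wrap until returning to start. Resulting hull: (-9, -3), (-8, -9), (-2, -7), (10, 8), (-6, 10).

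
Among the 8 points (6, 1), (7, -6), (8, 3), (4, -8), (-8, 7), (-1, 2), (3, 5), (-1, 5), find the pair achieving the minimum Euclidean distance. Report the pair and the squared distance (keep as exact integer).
Pair = ((6, 1), (8, 3)); squared distance = 8

Compute all C(8, 2) = 28 pairwise squared distances (x_i − x_j)² + (y_i − y_j)². The minimum is 8, attained by the pair ((6, 1), (8, 3)).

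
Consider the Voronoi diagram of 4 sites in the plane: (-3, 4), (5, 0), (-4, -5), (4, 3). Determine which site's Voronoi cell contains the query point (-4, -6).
Nearest site = (-4, -5)

The Voronoi cell of site s contains exactly those query points closer to s than to any other site. Compute squared distances from q = (-4, -6) to each site:
  (-4 − -4)² + (-5 − -6)² = 1
  (-3 − -4)² + (4 − -6)² = 101
  (5 − -4)² + (0 − -6)² = 117
  (4 − -4)² + (3 − -6)² = 145
Minimum is attained by (-4, -5), so q lies in its Voronoi cell.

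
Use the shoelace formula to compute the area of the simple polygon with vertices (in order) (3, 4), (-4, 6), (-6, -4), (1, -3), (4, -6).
Area = 74

Shoelace formula: Area = (1/2) |Σ_i (x_i · y_{i+1} − x_{i+1} · y_i)| (indices mod n). Compute each cross term:
  (3)(6) − (-4)(4) = 34
  (-4)(-4) − (-6)(6) = 52
  (-6)(-3) − (1)(-4) = 22
  (1)(-6) − (4)(-3) = 6
  (4)(4) − (3)(-6) = 34
Sum = 148, so (signed) Area = 148/2 = 74, |Area| = 74.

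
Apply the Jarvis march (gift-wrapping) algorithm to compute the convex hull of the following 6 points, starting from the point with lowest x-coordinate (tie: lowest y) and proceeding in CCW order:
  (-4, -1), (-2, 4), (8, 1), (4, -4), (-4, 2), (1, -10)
Hull (CCW) = [(-4, -1), (1, -10), (8, 1), (-2, 4), (-4, 2)]

Jarvis march: at each step, from the current hull vertex p, select the next vertex q as the point such that every other point lies strictly to the left of (or on) the directed line p → q. (Equivalently: for every other point r, the cross product (q − p) × (r − p) ≥ 0.)
Starting point (lowest x, tie lowest y): (-4, -1). Wrap until returning to start. Resulting hull: (-4, -1), (1, -10), (8, 1), (-2, 4), (-4, 2).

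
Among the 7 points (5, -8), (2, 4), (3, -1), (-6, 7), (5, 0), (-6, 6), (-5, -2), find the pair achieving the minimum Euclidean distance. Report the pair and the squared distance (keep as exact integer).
Pair = ((-6, 7), (-6, 6)); squared distance = 1

Compute all C(7, 2) = 21 pairwise squared distances (x_i − x_j)² + (y_i − y_j)². The minimum is 1, attained by the pair ((-6, 7), (-6, 6)).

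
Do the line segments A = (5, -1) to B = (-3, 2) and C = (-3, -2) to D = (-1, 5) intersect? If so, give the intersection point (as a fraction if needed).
Yes; intersection at (-61/31, 50/31) (t = 27/31 on AB, s = 16/31 on CD)

Parametrize AB as A + t(B − A) = (5 + -8 t, -1 + 3 t) and CD as C + s(D − C) = (-3 + 2 s, -2 + 7 s). Solve the linear system for (t, s). Determinant = 62 ≠ 0, so a unique intersection of the containing lines exists. Solution: t = 27/31, s = 16/31 — both in [0, 1], so the segments cross. Intersection point: (-61/31, 50/31).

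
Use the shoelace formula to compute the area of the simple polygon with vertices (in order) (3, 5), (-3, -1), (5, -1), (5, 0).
Area = 25

Shoelace formula: Area = (1/2) |Σ_i (x_i · y_{i+1} − x_{i+1} · y_i)| (indices mod n). Compute each cross term:
  (3)(-1) − (-3)(5) = 12
  (-3)(-1) − (5)(-1) = 8
  (5)(0) − (5)(-1) = 5
  (5)(5) − (3)(0) = 25
Sum = 50, so (signed) Area = 50/2 = 25, |Area| = 25.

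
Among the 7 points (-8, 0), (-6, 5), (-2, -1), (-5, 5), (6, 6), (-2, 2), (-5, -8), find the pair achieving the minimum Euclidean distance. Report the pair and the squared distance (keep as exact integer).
Pair = ((-6, 5), (-5, 5)); squared distance = 1

Compute all C(7, 2) = 21 pairwise squared distances (x_i − x_j)² + (y_i − y_j)². The minimum is 1, attained by the pair ((-6, 5), (-5, 5)).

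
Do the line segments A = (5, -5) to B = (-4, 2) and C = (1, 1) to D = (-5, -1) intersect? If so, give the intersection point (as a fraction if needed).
Yes; intersection at (-8/5, 2/15) (t = 11/15 on AB, s = 13/30 on CD)

Parametrize AB as A + t(B − A) = (5 + -9 t, -5 + 7 t) and CD as C + s(D − C) = (1 + -6 s, 1 + -2 s). Solve the linear system for (t, s). Determinant = -60 ≠ 0, so a unique intersection of the containing lines exists. Solution: t = 11/15, s = 13/30 — both in [0, 1], so the segments cross. Intersection point: (-8/5, 2/15).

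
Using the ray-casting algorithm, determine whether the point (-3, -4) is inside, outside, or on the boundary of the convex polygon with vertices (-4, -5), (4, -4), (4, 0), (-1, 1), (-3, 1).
The point (-3, -4) lies strictly inside the polygon

Cast a horizontal ray to the right from the query point and count how many polygon edges it crosses (each edge strictly once or zero times, handled with the usual half-open convention). 
Parity of crossings → odd ⇒ inside.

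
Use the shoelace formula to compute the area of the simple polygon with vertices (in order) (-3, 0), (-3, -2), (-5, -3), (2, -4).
Area = 19/2

Shoelace formula: Area = (1/2) |Σ_i (x_i · y_{i+1} − x_{i+1} · y_i)| (indices mod n). Compute each cross term:
  (-3)(-2) − (-3)(0) = 6
  (-3)(-3) − (-5)(-2) = -1
  (-5)(-4) − (2)(-3) = 26
  (2)(0) − (-3)(-4) = -12
Sum = 19, so (signed) Area = 19/2 = 19/2, |Area| = 19/2.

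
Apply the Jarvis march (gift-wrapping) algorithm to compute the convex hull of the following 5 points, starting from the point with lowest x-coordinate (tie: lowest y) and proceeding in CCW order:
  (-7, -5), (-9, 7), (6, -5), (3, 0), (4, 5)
Hull (CCW) = [(-9, 7), (-7, -5), (6, -5), (4, 5)]

Jarvis march: at each step, from the current hull vertex p, select the next vertex q as the point such that every other point lies strictly to the left of (or on) the directed line p → q. (Equivalently: for every other point r, the cross product (q − p) × (r − p) ≥ 0.)
Starting point (lowest x, tie lowest y): (-9, 7). Wrap until returning to start. Resulting hull: (-9, 7), (-7, -5), (6, -5), (4, 5).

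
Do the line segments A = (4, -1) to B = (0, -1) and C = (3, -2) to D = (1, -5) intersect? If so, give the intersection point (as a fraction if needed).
No (intersection of containing lines falls outside at least one segment)

Parametrize and solve: t = 1/12, s = -1/3. At least one of these is outside [0, 1], so the segments do not intersect.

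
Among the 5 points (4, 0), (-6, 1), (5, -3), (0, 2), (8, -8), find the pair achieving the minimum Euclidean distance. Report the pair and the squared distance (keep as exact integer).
Pair = ((4, 0), (5, -3)); squared distance = 10

Compute all C(5, 2) = 10 pairwise squared distances (x_i − x_j)² + (y_i − y_j)². The minimum is 10, attained by the pair ((4, 0), (5, -3)).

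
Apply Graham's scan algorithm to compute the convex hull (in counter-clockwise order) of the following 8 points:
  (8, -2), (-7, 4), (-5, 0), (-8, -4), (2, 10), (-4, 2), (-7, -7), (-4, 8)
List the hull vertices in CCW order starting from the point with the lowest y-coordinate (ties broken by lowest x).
Hull (CCW) = [(-7, -7), (8, -2), (2, 10), (-4, 8), (-7, 4), (-8, -4)]

Graham scan procedure:
  1. Find the pivot p₀ = point with lowest y (tie → lowest x): (-7, -7).
  2. Sort the remaining points by polar angle around p₀.
  3. Walk through sorted points, maintaining a stack; pop the top while the last three entries make a non-left turn (cross product ≤ 0).
  4. Final stack is the convex hull in CCW order: (-7, -7), (8, -2), (2, 10), (-4, 8), (-7, 4), (-8, -4).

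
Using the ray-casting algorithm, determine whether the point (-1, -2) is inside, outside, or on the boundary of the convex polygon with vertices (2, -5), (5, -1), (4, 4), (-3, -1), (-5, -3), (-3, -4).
The point (-1, -2) lies strictly inside the polygon

Cast a horizontal ray to the right from the query point and count how many polygon edges it crosses (each edge strictly once or zero times, handled with the usual half-open convention). 
Parity of crossings → odd ⇒ inside.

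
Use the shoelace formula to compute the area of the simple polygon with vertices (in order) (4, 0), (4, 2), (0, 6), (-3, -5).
Area = 35

Shoelace formula: Area = (1/2) |Σ_i (x_i · y_{i+1} − x_{i+1} · y_i)| (indices mod n). Compute each cross term:
  (4)(2) − (4)(0) = 8
  (4)(6) − (0)(2) = 24
  (0)(-5) − (-3)(6) = 18
  (-3)(0) − (4)(-5) = 20
Sum = 70, so (signed) Area = 70/2 = 35, |Area| = 35.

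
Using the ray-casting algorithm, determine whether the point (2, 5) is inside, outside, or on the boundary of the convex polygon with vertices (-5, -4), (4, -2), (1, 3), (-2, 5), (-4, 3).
The point (2, 5) lies strictly outside the polygon

Cast a horizontal ray to the right from the query point and count how many polygon edges it crosses (each edge strictly once or zero times, handled with the usual half-open convention). 
Parity of crossings → even ⇒ outside.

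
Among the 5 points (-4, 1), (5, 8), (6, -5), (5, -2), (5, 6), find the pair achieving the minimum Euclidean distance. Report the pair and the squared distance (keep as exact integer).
Pair = ((5, 8), (5, 6)); squared distance = 4

Compute all C(5, 2) = 10 pairwise squared distances (x_i − x_j)² + (y_i − y_j)². The minimum is 4, attained by the pair ((5, 8), (5, 6)).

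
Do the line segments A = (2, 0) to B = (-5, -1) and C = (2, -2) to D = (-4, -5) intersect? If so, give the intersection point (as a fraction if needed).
No (intersection of containing lines falls outside at least one segment)

Parametrize and solve: t = -4/5, s = -14/15. At least one of these is outside [0, 1], so the segments do not intersect.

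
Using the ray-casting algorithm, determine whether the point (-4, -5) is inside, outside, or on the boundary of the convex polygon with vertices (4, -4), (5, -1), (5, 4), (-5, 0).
The point (-4, -5) lies strictly outside the polygon

Cast a horizontal ray to the right from the query point and count how many polygon edges it crosses (each edge strictly once or zero times, handled with the usual half-open convention). 
Parity of crossings → even ⇒ outside.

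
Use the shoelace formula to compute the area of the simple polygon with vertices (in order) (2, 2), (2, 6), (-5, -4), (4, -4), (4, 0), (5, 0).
Area = 46

Shoelace formula: Area = (1/2) |Σ_i (x_i · y_{i+1} − x_{i+1} · y_i)| (indices mod n). Compute each cross term:
  (2)(6) − (2)(2) = 8
  (2)(-4) − (-5)(6) = 22
  (-5)(-4) − (4)(-4) = 36
  (4)(0) − (4)(-4) = 16
  (4)(0) − (5)(0) = 0
  (5)(2) − (2)(0) = 10
Sum = 92, so (signed) Area = 92/2 = 46, |Area| = 46.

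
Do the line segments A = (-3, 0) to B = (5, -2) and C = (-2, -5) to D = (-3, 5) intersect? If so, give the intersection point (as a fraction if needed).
Yes; intersection at (-97/39, -5/39) (t = 5/78 on AB, s = 19/39 on CD)

Parametrize AB as A + t(B − A) = (-3 + 8 t, 0 + -2 t) and CD as C + s(D − C) = (-2 + -1 s, -5 + 10 s). Solve the linear system for (t, s). Determinant = -78 ≠ 0, so a unique intersection of the containing lines exists. Solution: t = 5/78, s = 19/39 — both in [0, 1], so the segments cross. Intersection point: (-97/39, -5/39).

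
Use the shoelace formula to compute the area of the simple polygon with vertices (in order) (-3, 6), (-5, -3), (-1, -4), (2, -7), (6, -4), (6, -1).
Area = 78

Shoelace formula: Area = (1/2) |Σ_i (x_i · y_{i+1} − x_{i+1} · y_i)| (indices mod n). Compute each cross term:
  (-3)(-3) − (-5)(6) = 39
  (-5)(-4) − (-1)(-3) = 17
  (-1)(-7) − (2)(-4) = 15
  (2)(-4) − (6)(-7) = 34
  (6)(-1) − (6)(-4) = 18
  (6)(6) − (-3)(-1) = 33
Sum = 156, so (signed) Area = 156/2 = 78, |Area| = 78.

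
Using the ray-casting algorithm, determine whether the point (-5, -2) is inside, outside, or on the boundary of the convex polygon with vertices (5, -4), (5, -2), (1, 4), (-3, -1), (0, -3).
The point (-5, -2) lies strictly outside the polygon

Cast a horizontal ray to the right from the query point and count how many polygon edges it crosses (each edge strictly once or zero times, handled with the usual half-open convention). 
Parity of crossings → even ⇒ outside.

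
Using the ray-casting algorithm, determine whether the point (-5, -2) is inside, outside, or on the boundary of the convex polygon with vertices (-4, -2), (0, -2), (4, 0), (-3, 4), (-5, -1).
The point (-5, -2) lies strictly outside the polygon

Cast a horizontal ray to the right from the query point and count how many polygon edges it crosses (each edge strictly once or zero times, handled with the usual half-open convention). 
Parity of crossings → even ⇒ outside.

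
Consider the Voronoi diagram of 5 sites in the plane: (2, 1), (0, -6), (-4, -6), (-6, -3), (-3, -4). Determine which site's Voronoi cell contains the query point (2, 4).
Nearest site = (2, 1)

The Voronoi cell of site s contains exactly those query points closer to s than to any other site. Compute squared distances from q = (2, 4) to each site:
  (2 − 2)² + (1 − 4)² = 9
  (-3 − 2)² + (-4 − 4)² = 89
  (0 − 2)² + (-6 − 4)² = 104
  (-6 − 2)² + (-3 − 4)² = 113
  (-4 − 2)² + (-6 − 4)² = 136
Minimum is attained by (2, 1), so q lies in its Voronoi cell.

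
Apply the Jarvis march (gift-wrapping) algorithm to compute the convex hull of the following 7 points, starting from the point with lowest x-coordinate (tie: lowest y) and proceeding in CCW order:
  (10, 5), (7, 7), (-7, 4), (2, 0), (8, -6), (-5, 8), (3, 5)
Hull (CCW) = [(-7, 4), (8, -6), (10, 5), (7, 7), (-5, 8)]

Jarvis march: at each step, from the current hull vertex p, select the next vertex q as the point such that every other point lies strictly to the left of (or on) the directed line p → q. (Equivalently: for every other point r, the cross product (q − p) × (r − p) ≥ 0.)
Starting point (lowest x, tie lowest y): (-7, 4). Wrap until returning to start. Resulting hull: (-7, 4), (8, -6), (10, 5), (7, 7), (-5, 8).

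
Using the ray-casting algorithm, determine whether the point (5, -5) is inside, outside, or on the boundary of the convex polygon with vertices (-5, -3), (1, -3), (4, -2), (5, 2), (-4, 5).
The point (5, -5) lies strictly outside the polygon

Cast a horizontal ray to the right from the query point and count how many polygon edges it crosses (each edge strictly once or zero times, handled with the usual half-open convention). 
Parity of crossings → even ⇒ outside.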